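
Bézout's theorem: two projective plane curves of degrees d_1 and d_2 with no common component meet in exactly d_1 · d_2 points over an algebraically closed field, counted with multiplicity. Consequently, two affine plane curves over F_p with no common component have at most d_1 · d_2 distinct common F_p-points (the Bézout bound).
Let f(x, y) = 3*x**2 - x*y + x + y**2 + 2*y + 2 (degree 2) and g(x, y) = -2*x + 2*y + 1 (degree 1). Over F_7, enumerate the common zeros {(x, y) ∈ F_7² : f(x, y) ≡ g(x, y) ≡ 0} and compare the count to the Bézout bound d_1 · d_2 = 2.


Common zeros: {(6, 2)}; count = 1; Bézout bound = 2.

deg(f) = 2, deg(g) = 1, so Bézout bound = 2.
Scan x ∈ F_7. For each x, list the y ∈ F_7 with f(x, y) ≡ 0 and those with g(x, y) ≡ 0 (mod 7); the common zeros in that column are the intersection.
  x = 0: f ≡ 0 at y ∈ ∅; g ≡ 0 at y ∈ {3}; common: ∅.
  x = 1: f ≡ 0 at y ∈ ∅; g ≡ 0 at y ∈ {4}; common: ∅.
  x = 2: f ≡ 0 at y ∈ ∅; g ≡ 0 at y ∈ {5}; common: ∅.
  x = 3: f ≡ 0 at y ∈ ∅; g ≡ 0 at y ∈ {6}; common: ∅.
  x = 4: f ≡ 0 at y ∈ ∅; g ≡ 0 at y ∈ {0}; common: ∅.
  x = 5: f ≡ 0 at y ∈ ∅; g ≡ 0 at y ∈ {1}; common: ∅.
  x = 6: f ≡ 0 at y ∈ {2}; g ≡ 0 at y ∈ {2}; common: {2}.
Collecting: common zeros = {(6, 2)}, so the count is 1.
Comparison with the Bézout bound: 1 ≤ 2 = deg(f)·deg(g), as expected for curves with no common component (the affine F_7-count falls short of the bound because intersections may lie at infinity, over extension fields, or carry multiplicity).


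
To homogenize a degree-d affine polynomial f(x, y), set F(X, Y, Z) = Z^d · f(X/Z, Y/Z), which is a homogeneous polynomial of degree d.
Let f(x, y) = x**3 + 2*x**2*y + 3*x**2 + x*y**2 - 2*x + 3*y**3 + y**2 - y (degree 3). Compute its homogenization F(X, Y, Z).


F(X, Y, Z) = X**3 + 2*X**2*Y + 3*X**2*Z + X*Y**2 - 2*X*Z**2 + 3*Y**3 + Y**2*Z - Y*Z**2

deg(f) = 3.
Substitute x = X/Z, y = Y/Z into f, then multiply by Z^3.
  monomial 1·x^3·y^0 ↦ 1·X^3·Y^0·Z^0.
  monomial 2·x^2·y^1 ↦ 2·X^2·Y^1·Z^0.
  monomial 3·x^2·y^0 ↦ 3·X^2·Y^0·Z^1.
  monomial 1·x^1·y^2 ↦ 1·X^1·Y^2·Z^0.
  monomial -2·x^1·y^0 ↦ -2·X^1·Y^0·Z^2.
  monomial 3·x^0·y^3 ↦ 3·X^0·Y^3·Z^0.
  monomial 1·x^0·y^2 ↦ 1·X^0·Y^2·Z^1.
  monomial -1·x^0·y^1 ↦ -1·X^0·Y^1·Z^2.
Collecting: F(X, Y, Z) = X**3 + 2*X**2*Y + 3*X**2*Z + X*Y**2 - 2*X*Z**2 + 3*Y**3 + Y**2*Z - Y*Z**2.


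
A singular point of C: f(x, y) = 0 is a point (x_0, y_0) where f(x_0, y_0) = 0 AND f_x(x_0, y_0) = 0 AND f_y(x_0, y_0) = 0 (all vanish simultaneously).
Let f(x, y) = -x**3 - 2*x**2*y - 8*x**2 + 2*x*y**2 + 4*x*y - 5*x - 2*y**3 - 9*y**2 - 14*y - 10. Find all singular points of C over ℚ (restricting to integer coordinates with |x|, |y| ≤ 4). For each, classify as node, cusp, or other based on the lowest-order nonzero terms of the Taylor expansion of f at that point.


Singular points: {(-1, -2)}; classification: node.

Compute partial derivatives:
  f_x = -3*x**2 - 4*x*y - 16*x + 2*y**2 + 4*y - 5.
  f_y = -2*x**2 + 4*x*y + 4*x - 6*y**2 - 18*y - 14.
Scan x_0 ∈ {−4, ..., 4}. For each x_0, f_y(x_0, y) is a polynomial in y; find its integer roots y ∈ {−4, ..., 4}, then test f_x and f at those candidates.
  x = -4: f_y(-4, y) = -6*y**2 - 34*y - 62; no integer root y with |y| ≤ 4.
  x = -3: f_y(-3, y) = -6*y**2 - 30*y - 44; no integer root y with |y| ≤ 4.
  x = -2: f_y(-2, y) = -6*y**2 - 26*y - 30; no integer root y with |y| ≤ 4.
  x = -1: f_y(-1, y) = -6*y**2 - 22*y - 20; vanishes at y ∈ {-2}. (-1, -2): f_x = 0, f = 0 — SINGULAR.
  x = 0: f_y(0, y) = -6*y**2 - 18*y - 14; no integer root y with |y| ≤ 4.
  x = 1: f_y(1, y) = -6*y**2 - 14*y - 12; no integer root y with |y| ≤ 4.
  x = 2: f_y(2, y) = -6*y**2 - 10*y - 14; no integer root y with |y| ≤ 4.
  x = 3: f_y(3, y) = -6*y**2 - 6*y - 20; no integer root y with |y| ≤ 4.
  x = 4: f_y(4, y) = -6*y**2 - 2*y - 30; no integer root y with |y| ≤ 4.
Only singular point on the grid: (-1, -2).
Classify: substitute x = -1 + u, y = -2 + v and expand: f = -u**3 - 2*u**2*v - u**2 + 2*u*v**2 - 2*v**3 + v**2.
No constant or linear terms (consistent with a singular point). Quadratic part: -u**2 + v**2. Cubic part: -u**3 - 2*u**2*v + 2*u*v**2 - 2*v**3.
The quadratic part v**2 - u**2 = (v − u)(v + u) splits into two distinct linear factors, so there are two distinct tangent lines y − -2 = ±(x − -1) — this is a node (ordinary double point).
Classification: node.


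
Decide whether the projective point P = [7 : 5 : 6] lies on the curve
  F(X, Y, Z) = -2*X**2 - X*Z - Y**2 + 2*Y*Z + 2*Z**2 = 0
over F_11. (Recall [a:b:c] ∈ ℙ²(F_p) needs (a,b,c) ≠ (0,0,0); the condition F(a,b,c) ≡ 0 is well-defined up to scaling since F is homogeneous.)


F(7,5,6) ≡ 0 (mod 11); P is on the curve.

Evaluate F(7, 5, 6) term-by-term (mod 11).
  -2*X**2 ↦ -2·49·1·1 = -98
  -X*Z ↦ -1·7·1·6 = -42
  -Y**2 ↦ -1·1·25·1 = -25
  2*Y*Z ↦ 2·1·5·6 = 60
  2*Z**2 ↦ 2·1·1·36 = 72
Sum: F(7, 5, 6) = (-98) + (-42) + (-25) + (60) + (72) = -33.
Reducing mod 11: -33 ≡ 0 (mod 11).
Since F(a, b, c) ≡ 0 (mod 11), P lies on the curve.


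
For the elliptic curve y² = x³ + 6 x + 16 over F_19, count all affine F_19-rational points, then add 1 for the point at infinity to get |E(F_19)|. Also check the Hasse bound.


Affine points = {(0, 4), (0, 15), (1, 2), (1, 17), (2, 6), (2, 13), (3, 2), (3, 17), (4, 3), (4, 16), (5, 0), (8, 5), (8, 14), (9, 1), (9, 18), (11, 8), (11, 11), (12, 7), (12, 12), (13, 7), (13, 12), (15, 2), (15, 17), (16, 3), (16, 16), (18, 3), (18, 16)}; affine count = 27; |E(F_19)| = 28.

Discriminant check: Δ ∝ 4a³ + 27b² = 4·6³ + 27·16² = 4·216 + 27·256 ≡ 5 (mod 19). Nonzero ⇒ E is nonsingular.
For each x ∈ F_19, compute rhs = x³ + 6·x + 16 mod 19, then count y ∈ F_19 with y² ≡ rhs.
  x = 0: rhs = 16, matching y values: 4, 15 (2 points).
  x = 1: rhs = 4, matching y values: 2, 17 (2 points).
  x = 2: rhs = 17, matching y values: 6, 13 (2 points).
  x = 3: rhs = 4, matching y values: 2, 17 (2 points).
  x = 4: rhs = 9, matching y values: 3, 16 (2 points).
  x = 5: rhs = 0, matching y values: 0 (1 points).
  x = 6: rhs = 2, matching y values: none (0 points).
  x = 7: rhs = 2, matching y values: none (0 points).
  x = 8: rhs = 6, matching y values: 5, 14 (2 points).
  x = 9: rhs = 1, matching y values: 1, 18 (2 points).
  x = 10: rhs = 12, matching y values: none (0 points).
  x = 11: rhs = 7, matching y values: 8, 11 (2 points).
  x = 12: rhs = 11, matching y values: 7, 12 (2 points).
  x = 13: rhs = 11, matching y values: 7, 12 (2 points).
  x = 14: rhs = 13, matching y values: none (0 points).
  x = 15: rhs = 4, matching y values: 2, 17 (2 points).
  x = 16: rhs = 9, matching y values: 3, 16 (2 points).
  x = 17: rhs = 15, matching y values: none (0 points).
  x = 18: rhs = 9, matching y values: 3, 16 (2 points).
Total affine count: 27.
Full point count |E(F_19)| = 27 + 1 = 28.
Hasse bound: |28 − (19+1)| = |8| = 8 ≤ 2√19 ≈ 8.7178 ✓.


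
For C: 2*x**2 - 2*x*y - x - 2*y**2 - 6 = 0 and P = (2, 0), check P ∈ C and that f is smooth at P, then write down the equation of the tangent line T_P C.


Tangent line at P: 7*x - 4*y - 14 = 0.

Step 1: f(2, 0) = 0, so P lies on C.
Step 2: partial derivatives
  f_x(x, y) = 4*x - 2*y - 1, f_y(x, y) = -2*x - 4*y.
  f_x(P) = 7, f_y(P) = -4 (gradient nonzero, so P is smooth).
Step 3: tangent line at P: 7·(x − 2) + -4·(y − 0) = 0.
Expanding: 7*x - 4*y - 14 = 0.


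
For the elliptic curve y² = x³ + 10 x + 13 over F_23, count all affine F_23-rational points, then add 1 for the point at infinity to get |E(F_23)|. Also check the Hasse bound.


Affine points = {(0, 6), (0, 17), (1, 1), (1, 22), (2, 8), (2, 15), (3, 1), (3, 22), (4, 5), (4, 18), (5, 2), (5, 21), (6, 6), (6, 17), (7, 9), (7, 14), (9, 2), (9, 21), (10, 3), (10, 20), (17, 6), (17, 17), (19, 1), (19, 22), (20, 5), (20, 18), (21, 10), (21, 13), (22, 5), (22, 18)}; affine count = 30; |E(F_23)| = 31.

Discriminant check: Δ ∝ 4a³ + 27b² = 4·10³ + 27·13² = 4·1000 + 27·169 ≡ 7 (mod 23). Nonzero ⇒ E is nonsingular.
For each x ∈ F_23, compute rhs = x³ + 10·x + 13 mod 23, then count y ∈ F_23 with y² ≡ rhs.
  x = 0: rhs = 13, matching y values: 6, 17 (2 points).
  x = 1: rhs = 1, matching y values: 1, 22 (2 points).
  x = 2: rhs = 18, matching y values: 8, 15 (2 points).
  x = 3: rhs = 1, matching y values: 1, 22 (2 points).
  x = 4: rhs = 2, matching y values: 5, 18 (2 points).
  x = 5: rhs = 4, matching y values: 2, 21 (2 points).
  x = 6: rhs = 13, matching y values: 6, 17 (2 points).
  x = 7: rhs = 12, matching y values: 9, 14 (2 points).
  x = 8: rhs = 7, matching y values: none (0 points).
  x = 9: rhs = 4, matching y values: 2, 21 (2 points).
  x = 10: rhs = 9, matching y values: 3, 20 (2 points).
  x = 11: rhs = 5, matching y values: none (0 points).
  x = 12: rhs = 21, matching y values: none (0 points).
  x = 13: rhs = 17, matching y values: none (0 points).
  x = 14: rhs = 22, matching y values: none (0 points).
  x = 15: rhs = 19, matching y values: none (0 points).
  x = 16: rhs = 14, matching y values: none (0 points).
  x = 17: rhs = 13, matching y values: 6, 17 (2 points).
  x = 18: rhs = 22, matching y values: none (0 points).
  x = 19: rhs = 1, matching y values: 1, 22 (2 points).
  x = 20: rhs = 2, matching y values: 5, 18 (2 points).
  x = 21: rhs = 8, matching y values: 10, 13 (2 points).
  x = 22: rhs = 2, matching y values: 5, 18 (2 points).
Total affine count: 30.
Full point count |E(F_23)| = 30 + 1 = 31.
Hasse bound: |31 − (23+1)| = |7| = 7 ≤ 2√23 ≈ 9.5917 ✓.


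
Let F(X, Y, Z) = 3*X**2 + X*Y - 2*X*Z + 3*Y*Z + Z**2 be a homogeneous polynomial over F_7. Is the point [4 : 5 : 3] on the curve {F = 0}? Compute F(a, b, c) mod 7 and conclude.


F(4,5,3) ≡ 0 (mod 7); P is on the curve.

Evaluate F(4, 5, 3) term-by-term (mod 7).
  3*X**2 ↦ 3·16·1·1 = 48
  X*Y ↦ 1·4·5·1 = 20
  -2*X*Z ↦ -2·4·1·3 = -24
  3*Y*Z ↦ 3·1·5·3 = 45
  Z**2 ↦ 1·1·1·9 = 9
Sum: F(4, 5, 3) = (48) + (20) + (-24) + (45) + (9) = 98.
Reducing mod 7: 98 ≡ 0 (mod 7).
Since F(a, b, c) ≡ 0 (mod 7), P lies on the curve.


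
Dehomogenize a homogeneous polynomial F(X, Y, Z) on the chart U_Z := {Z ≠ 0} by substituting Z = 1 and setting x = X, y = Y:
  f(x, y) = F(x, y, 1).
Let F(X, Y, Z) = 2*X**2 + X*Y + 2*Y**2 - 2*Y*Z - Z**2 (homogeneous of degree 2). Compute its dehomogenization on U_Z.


f(x, y) = 2*x**2 + x*y + 2*y**2 - 2*y - 1

On U_Z we set Z = 1. Each monomial c·X^i·Y^j·Z^k in F becomes c·x^i·y^j·1^k = c·x^i·y^j.
Substituting Z = 1: F(X, Y, 1) = 2*x**2 + x*y + 2*y**2 - 2*y - 1.
Note: deg(f) ≤ deg(F) = 2; strict inequality happens when F is divisible by Z (lost terms).


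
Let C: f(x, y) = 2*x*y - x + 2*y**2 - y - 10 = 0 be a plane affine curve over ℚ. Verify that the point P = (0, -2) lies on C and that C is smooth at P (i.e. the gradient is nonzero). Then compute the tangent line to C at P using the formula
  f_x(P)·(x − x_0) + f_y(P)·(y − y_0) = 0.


Tangent line at P: -5*x - 9*y - 18 = 0.

Step 1: f(0, -2) = 0, so P lies on C.
Step 2: partial derivatives
  f_x(x, y) = 2*y - 1, f_y(x, y) = 2*x + 4*y - 1.
  f_x(P) = -5, f_y(P) = -9 (gradient nonzero, so P is smooth).
Step 3: tangent line at P: -5·(x − 0) + -9·(y − -2) = 0.
Expanding: -5*x - 9*y - 18 = 0.


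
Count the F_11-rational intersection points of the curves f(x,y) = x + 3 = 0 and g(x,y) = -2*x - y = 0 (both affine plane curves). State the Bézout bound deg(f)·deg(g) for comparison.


Common zeros: {(8, 6)}; count = 1; Bézout bound = 1.

deg(f) = 1, deg(g) = 1, so Bézout bound = 1.
Scan x ∈ F_11. For each x, list the y ∈ F_11 with f(x, y) ≡ 0 and those with g(x, y) ≡ 0 (mod 11); the common zeros in that column are the intersection.
  x = 0: f ≡ 0 at y ∈ ∅; g ≡ 0 at y ∈ {0}; common: ∅.
  x = 1: f ≡ 0 at y ∈ ∅; g ≡ 0 at y ∈ {9}; common: ∅.
  x = 2: f ≡ 0 at y ∈ ∅; g ≡ 0 at y ∈ {7}; common: ∅.
  x = 3: f ≡ 0 at y ∈ ∅; g ≡ 0 at y ∈ {5}; common: ∅.
  x = 4: f ≡ 0 at y ∈ ∅; g ≡ 0 at y ∈ {3}; common: ∅.
  x = 5: f ≡ 0 at y ∈ ∅; g ≡ 0 at y ∈ {1}; common: ∅.
  x = 6: f ≡ 0 at y ∈ ∅; g ≡ 0 at y ∈ {10}; common: ∅.
  x = 7: f ≡ 0 at y ∈ ∅; g ≡ 0 at y ∈ {8}; common: ∅.
  x = 8: f ≡ 0 at y ∈ {0, 1, 2, 3, 4, 5, 6, 7, 8, 9, 10}; g ≡ 0 at y ∈ {6}; common: {6}.
  x = 9: f ≡ 0 at y ∈ ∅; g ≡ 0 at y ∈ {4}; common: ∅.
  x = 10: f ≡ 0 at y ∈ ∅; g ≡ 0 at y ∈ {2}; common: ∅.
Collecting: common zeros = {(8, 6)}, so the count is 1.
Comparison with the Bézout bound: 1 ≤ 1 = deg(f)·deg(g), as expected for curves with no common component (the bound is attained).


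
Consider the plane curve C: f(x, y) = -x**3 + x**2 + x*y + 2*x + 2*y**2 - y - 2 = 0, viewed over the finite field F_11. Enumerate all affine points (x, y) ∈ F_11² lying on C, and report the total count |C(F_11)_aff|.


Affine F_11-points: {(1, 0), (4, 7), (4, 8), (5, 4), (5, 5), (7, 9), (7, 10), (8, 4), (8, 9), (9, 8), (9, 10), (10, 4), (10, 8)}; count = 13.

For each of the 121 pairs (x, y) ∈ F_11², evaluate f(x, y) mod 11. Record the zeros.
  x = 0: [0↦9, 1↦10, 2↦4, 3↦2, 4↦4, 5↦10, 6↦9, 7↦1, 8↦8, 9↦8, 10↦1]  zeros at y ∈ ∅
  x = 1: [0↦0, 1↦2, 2↦8, 3↦7, 4↦10, 5↦6, 6↦6, 7↦10, 8↦7, 9↦8, 10↦2]  zeros at y ∈ {0}
  x = 2: [0↦9, 1↦1, 2↦8, 3↦8, 4↦1, 5↦9, 6↦10, 7↦4, 8↦2, 9↦4, 10↦10]  zeros at y ∈ ∅
  x = 3: [0↦8, 1↦1, 2↦9, 3↦10, 4↦4, 5↦2, 6↦4, 7↦10, 8↦9, 9↦1, 10↦8]  zeros at y ∈ ∅
  x = 4: [0↦2, 1↦7, 2↦5, 3↦7, 4↦2, 5↦1, 6↦4, 7↦0, 8↦0, 9↦4, 10↦1]  zeros at y ∈ {7, 8}
  x = 5: [0↦7, 1↦2, 2↦1, 3↦4, 4↦0, 5↦0, 6↦4, 7↦1, 8↦2, 9↦7, 10↦5]  zeros at y ∈ {4, 5}
  x = 6: [0↦6, 1↦2, 2↦2, 3↦6, 4↦3, 5↦4, 6↦9, 7↦7, 8↦9, 9↦4, 10↦3]  zeros at y ∈ ∅
  x = 7: [0↦4, 1↦1, 2↦2, 3↦7, 4↦5, 5↦7, 6↦2, 7↦1, 8↦4, 9↦0, 10↦0]  zeros at y ∈ {9, 10}
  x = 8: [0↦6, 1↦4, 2↦6, 3↦1, 4↦0, 5↦3, 6↦10, 7↦10, 8↦3, 9↦0, 10↦1]  zeros at y ∈ {4, 9}
  x = 9: [0↦6, 1↦5, 2↦8, 3↦4, 4↦4, 5↦8, 6↦5, 7↦6, 8↦0, 9↦9, 10↦0]  zeros at y ∈ {8, 10}
  x = 10: [0↦9, 1↦9, 2↦2, 3↦10, 4↦0, 5↦5, 6↦3, 7↦5, 8↦0, 9↦10, 10↦2]  zeros at y ∈ {4, 8}
Collecting zeros: affine points = {(1, 0), (4, 7), (4, 8), (5, 4), (5, 5), (7, 9), (7, 10), (8, 4), (8, 9), (9, 8), (9, 10), (10, 4), (10, 8)}.
Total count |C(F_11)_aff| = 13.


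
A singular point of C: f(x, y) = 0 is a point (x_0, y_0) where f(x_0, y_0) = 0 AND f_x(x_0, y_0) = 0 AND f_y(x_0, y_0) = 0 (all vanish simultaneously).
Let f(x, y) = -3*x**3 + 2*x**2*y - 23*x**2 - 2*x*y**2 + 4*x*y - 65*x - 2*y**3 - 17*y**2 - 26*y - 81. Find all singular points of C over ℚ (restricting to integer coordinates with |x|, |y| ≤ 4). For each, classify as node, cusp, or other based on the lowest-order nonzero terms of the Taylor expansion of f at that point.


Singular points: {(-3, -2)}; classification: cusp.

Compute partial derivatives:
  f_x = -9*x**2 + 4*x*y - 46*x - 2*y**2 + 4*y - 65.
  f_y = 2*x**2 - 4*x*y + 4*x - 6*y**2 - 34*y - 26.
Scan x_0 ∈ {−4, ..., 4}. For each x_0, f_y(x_0, y) is a polynomial in y; find its integer roots y ∈ {−4, ..., 4}, then test f_x and f at those candidates.
  x = -4: f_y(-4, y) = -6*y**2 - 18*y - 10; no integer root y with |y| ≤ 4.
  x = -3: f_y(-3, y) = -6*y**2 - 22*y - 20; vanishes at y ∈ {-2}. (-3, -2): f_x = 0, f = 0 — SINGULAR.
  x = -2: f_y(-2, y) = -6*y**2 - 26*y - 26; no integer root y with |y| ≤ 4.
  x = -1: f_y(-1, y) = -6*y**2 - 30*y - 28; no integer root y with |y| ≤ 4.
  x = 0: f_y(0, y) = -6*y**2 - 34*y - 26; no integer root y with |y| ≤ 4.
  x = 1: f_y(1, y) = -6*y**2 - 38*y - 20; no integer root y with |y| ≤ 4.
  x = 2: f_y(2, y) = -6*y**2 - 42*y - 10; no integer root y with |y| ≤ 4.
  x = 3: f_y(3, y) = -6*y**2 - 46*y + 4; no integer root y with |y| ≤ 4.
  x = 4: f_y(4, y) = -6*y**2 - 50*y + 22; no integer root y with |y| ≤ 4.
Only singular point on the grid: (-3, -2).
Classify: substitute x = -3 + u, y = -2 + v and expand: f = -3*u**3 + 2*u**2*v - 2*u*v**2 - 2*v**3 + v**2.
No constant or linear terms (consistent with a singular point). Quadratic part: v**2. Cubic part: -3*u**3 + 2*u**2*v - 2*u*v**2 - 2*v**3.
The quadratic part v**2 is a perfect square, so there is a single (double) tangent line v = 0, i.e. y = -2. Restricting the cubic part to that line (v = 0) leaves -3*u**3 ≠ 0, so f is not divisible by v and the branch is v² ≈ 3*u**3 to lowest order — this is a cusp.
Classification: cusp.


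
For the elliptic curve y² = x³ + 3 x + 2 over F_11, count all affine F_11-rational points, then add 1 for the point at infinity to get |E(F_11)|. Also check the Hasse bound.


Affine points = {(2, 4), (2, 7), (3, 4), (3, 7), (4, 1), (4, 10), (6, 4), (6, 7), (7, 5), (7, 6), (10, 3), (10, 8)}; affine count = 12; |E(F_11)| = 13.

Discriminant check: Δ ∝ 4a³ + 27b² = 4·3³ + 27·2² = 4·27 + 27·4 ≡ 7 (mod 11). Nonzero ⇒ E is nonsingular.
For each x ∈ F_11, compute rhs = x³ + 3·x + 2 mod 11, then count y ∈ F_11 with y² ≡ rhs.
  x = 0: rhs = 2, matching y values: none (0 points).
  x = 1: rhs = 6, matching y values: none (0 points).
  x = 2: rhs = 5, matching y values: 4, 7 (2 points).
  x = 3: rhs = 5, matching y values: 4, 7 (2 points).
  x = 4: rhs = 1, matching y values: 1, 10 (2 points).
  x = 5: rhs = 10, matching y values: none (0 points).
  x = 6: rhs = 5, matching y values: 4, 7 (2 points).
  x = 7: rhs = 3, matching y values: 5, 6 (2 points).
  x = 8: rhs = 10, matching y values: none (0 points).
  x = 9: rhs = 10, matching y values: none (0 points).
  x = 10: rhs = 9, matching y values: 3, 8 (2 points).
Total affine count: 12.
Full point count |E(F_11)| = 12 + 1 = 13.
Hasse bound: |13 − (11+1)| = |1| = 1 ≤ 2√11 ≈ 6.6332 ✓.


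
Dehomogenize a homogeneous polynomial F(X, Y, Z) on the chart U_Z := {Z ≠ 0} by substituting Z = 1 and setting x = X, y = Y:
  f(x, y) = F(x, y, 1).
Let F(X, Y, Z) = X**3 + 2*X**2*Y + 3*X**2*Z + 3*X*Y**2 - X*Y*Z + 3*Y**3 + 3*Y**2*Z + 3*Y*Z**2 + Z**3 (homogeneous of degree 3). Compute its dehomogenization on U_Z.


f(x, y) = x**3 + 2*x**2*y + 3*x**2 + 3*x*y**2 - x*y + 3*y**3 + 3*y**2 + 3*y + 1

On U_Z we set Z = 1. Each monomial c·X^i·Y^j·Z^k in F becomes c·x^i·y^j·1^k = c·x^i·y^j.
Substituting Z = 1: F(X, Y, 1) = x**3 + 2*x**2*y + 3*x**2 + 3*x*y**2 - x*y + 3*y**3 + 3*y**2 + 3*y + 1.
Note: deg(f) ≤ deg(F) = 3; strict inequality happens when F is divisible by Z (lost terms).


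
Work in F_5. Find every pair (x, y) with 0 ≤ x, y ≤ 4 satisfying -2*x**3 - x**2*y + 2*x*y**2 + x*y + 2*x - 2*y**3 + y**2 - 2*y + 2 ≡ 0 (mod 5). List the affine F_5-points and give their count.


Affine F_5-points: {(2, 0), (3, 2), (4, 1)}; count = 3.

For each of the 25 pairs (x, y) ∈ F_5², evaluate f(x, y) mod 5. Record the zeros.
  x = 0: [0↦2, 1↦4, 2↦1, 3↦1, 4↦2]  zeros at y ∈ ∅
  x = 1: [0↦2, 1↦1, 2↦4, 3↦4, 4↦4]  zeros at y ∈ ∅
  x = 2: [0↦0, 1↦4, 2↦1, 3↦4, 4↦1]  zeros at y ∈ {0}
  x = 3: [0↦4, 1↦1, 2↦0, 3↦4, 4↦1]  zeros at y ∈ {2}
  x = 4: [0↦2, 1↦0, 2↦4, 3↦2, 4↦2]  zeros at y ∈ {1}
Collecting zeros: affine points = {(2, 0), (3, 2), (4, 1)}.
Total count |C(F_5)_aff| = 3.


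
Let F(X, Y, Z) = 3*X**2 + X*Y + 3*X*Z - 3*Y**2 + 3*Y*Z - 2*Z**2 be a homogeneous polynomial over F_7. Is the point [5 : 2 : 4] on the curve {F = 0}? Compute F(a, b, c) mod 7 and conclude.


F(5,2,4) ≡ 6 (mod 7); P is NOT on the curve.

Evaluate F(5, 2, 4) term-by-term (mod 7).
  3*X**2 ↦ 3·25·1·1 = 75
  X*Y ↦ 1·5·2·1 = 10
  3*X*Z ↦ 3·5·1·4 = 60
  -3*Y**2 ↦ -3·1·4·1 = -12
  3*Y*Z ↦ 3·1·2·4 = 24
  -2*Z**2 ↦ -2·1·1·16 = -32
Sum: F(5, 2, 4) = (75) + (10) + (60) + (-12) + (24) + (-32) = 125.
Reducing mod 7: 125 ≡ 6 (mod 7).
Since F(a, b, c) ≡ 6 ≠ 0 (mod 7), P does NOT lie on the curve.


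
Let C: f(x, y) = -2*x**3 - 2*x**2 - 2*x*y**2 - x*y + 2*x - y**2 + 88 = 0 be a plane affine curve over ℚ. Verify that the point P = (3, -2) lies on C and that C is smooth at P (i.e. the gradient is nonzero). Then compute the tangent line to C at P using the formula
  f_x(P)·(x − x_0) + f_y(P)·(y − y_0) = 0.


Tangent line at P: -70*x + 25*y + 260 = 0.

Step 1: f(3, -2) = 0, so P lies on C.
Step 2: partial derivatives
  f_x(x, y) = -6*x**2 - 4*x - 2*y**2 - y + 2, f_y(x, y) = -4*x*y - x - 2*y.
  f_x(P) = -70, f_y(P) = 25 (gradient nonzero, so P is smooth).
Step 3: tangent line at P: -70·(x − 3) + 25·(y − -2) = 0.
Expanding: -70*x + 25*y + 260 = 0.


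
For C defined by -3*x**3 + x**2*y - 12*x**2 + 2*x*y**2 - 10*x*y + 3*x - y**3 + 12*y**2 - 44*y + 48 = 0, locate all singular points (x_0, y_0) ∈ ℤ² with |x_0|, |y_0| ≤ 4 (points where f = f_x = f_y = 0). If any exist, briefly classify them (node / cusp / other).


Singular points: {(-1, 3)}; classification: cusp.

Compute partial derivatives:
  f_x = -9*x**2 + 2*x*y - 24*x + 2*y**2 - 10*y + 3.
  f_y = x**2 + 4*x*y - 10*x - 3*y**2 + 24*y - 44.
Scan x_0 ∈ {−4, ..., 4}. For each x_0, f_y(x_0, y) is a polynomial in y; find its integer roots y ∈ {−4, ..., 4}, then test f_x and f at those candidates.
  x = -4: f_y(-4, y) = -3*y**2 + 8*y + 12; no integer root y with |y| ≤ 4.
  x = -3: f_y(-3, y) = -3*y**2 + 12*y - 5; no integer root y with |y| ≤ 4.
  x = -2: f_y(-2, y) = -3*y**2 + 16*y - 20; vanishes at y ∈ {2}. (-2, 2): f_x = -5 ≠ 0.
  x = -1: f_y(-1, y) = -3*y**2 + 20*y - 33; vanishes at y ∈ {3}. (-1, 3): f_x = 0, f = 0 — SINGULAR.
  x = 0: f_y(0, y) = -3*y**2 + 24*y - 44; no integer root y with |y| ≤ 4.
  x = 1: f_y(1, y) = -3*y**2 + 28*y - 53; no integer root y with |y| ≤ 4.
  x = 2: f_y(2, y) = -3*y**2 + 32*y - 60; no integer root y with |y| ≤ 4.
  x = 3: f_y(3, y) = -3*y**2 + 36*y - 65; no integer root y with |y| ≤ 4.
  x = 4: f_y(4, y) = -3*y**2 + 40*y - 68; vanishes at y ∈ {2}. (4, 2): f_x = -233 ≠ 0.
Only singular point on the grid: (-1, 3).
Classify: substitute x = -1 + u, y = 3 + v and expand: f = -3*u**3 + u**2*v + 2*u*v**2 - v**3 + v**2.
No constant or linear terms (consistent with a singular point). Quadratic part: v**2. Cubic part: -3*u**3 + u**2*v + 2*u*v**2 - v**3.
The quadratic part v**2 is a perfect square, so there is a single (double) tangent line v = 0, i.e. y = 3. Restricting the cubic part to that line (v = 0) leaves -3*u**3 ≠ 0, so f is not divisible by v and the branch is v² ≈ 3*u**3 to lowest order — this is a cusp.
Classification: cusp.


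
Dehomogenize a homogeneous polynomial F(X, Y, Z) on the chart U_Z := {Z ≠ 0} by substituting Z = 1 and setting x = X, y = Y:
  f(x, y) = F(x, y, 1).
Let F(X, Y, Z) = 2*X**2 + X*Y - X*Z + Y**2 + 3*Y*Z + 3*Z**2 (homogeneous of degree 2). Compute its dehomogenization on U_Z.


f(x, y) = 2*x**2 + x*y - x + y**2 + 3*y + 3

On U_Z we set Z = 1. Each monomial c·X^i·Y^j·Z^k in F becomes c·x^i·y^j·1^k = c·x^i·y^j.
Substituting Z = 1: F(X, Y, 1) = 2*x**2 + x*y - x + y**2 + 3*y + 3.
Note: deg(f) ≤ deg(F) = 2; strict inequality happens when F is divisible by Z (lost terms).


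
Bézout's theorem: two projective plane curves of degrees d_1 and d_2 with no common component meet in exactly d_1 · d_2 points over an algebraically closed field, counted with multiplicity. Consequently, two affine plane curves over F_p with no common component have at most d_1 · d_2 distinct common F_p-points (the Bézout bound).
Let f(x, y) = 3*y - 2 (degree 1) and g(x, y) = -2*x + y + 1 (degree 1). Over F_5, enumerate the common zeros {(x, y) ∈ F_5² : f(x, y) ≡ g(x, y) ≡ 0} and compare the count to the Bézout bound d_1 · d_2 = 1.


Common zeros: {(0, 4)}; count = 1; Bézout bound = 1.

deg(f) = 1, deg(g) = 1, so Bézout bound = 1.
Scan x ∈ F_5. For each x, list the y ∈ F_5 with f(x, y) ≡ 0 and those with g(x, y) ≡ 0 (mod 5); the common zeros in that column are the intersection.
  x = 0: f ≡ 0 at y ∈ {4}; g ≡ 0 at y ∈ {4}; common: {4}.
  x = 1: f ≡ 0 at y ∈ {4}; g ≡ 0 at y ∈ {1}; common: ∅.
  x = 2: f ≡ 0 at y ∈ {4}; g ≡ 0 at y ∈ {3}; common: ∅.
  x = 3: f ≡ 0 at y ∈ {4}; g ≡ 0 at y ∈ {0}; common: ∅.
  x = 4: f ≡ 0 at y ∈ {4}; g ≡ 0 at y ∈ {2}; common: ∅.
Collecting: common zeros = {(0, 4)}, so the count is 1.
Comparison with the Bézout bound: 1 ≤ 1 = deg(f)·deg(g), as expected for curves with no common component (the bound is attained).


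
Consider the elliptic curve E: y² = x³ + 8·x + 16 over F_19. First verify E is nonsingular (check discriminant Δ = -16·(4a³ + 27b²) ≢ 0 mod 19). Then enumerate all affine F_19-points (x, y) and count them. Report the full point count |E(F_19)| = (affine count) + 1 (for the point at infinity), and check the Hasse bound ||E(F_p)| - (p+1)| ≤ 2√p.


Affine points = {(0, 4), (0, 15), (1, 5), (1, 14), (4, 6), (4, 13), (7, 4), (7, 15), (9, 0), (12, 4), (12, 15), (17, 7), (17, 12), (18, 8), (18, 11)}; affine count = 15; |E(F_19)| = 16.

Discriminant check: Δ ∝ 4a³ + 27b² = 4·8³ + 27·16² = 4·512 + 27·256 ≡ 11 (mod 19). Nonzero ⇒ E is nonsingular.
For each x ∈ F_19, compute rhs = x³ + 8·x + 16 mod 19, then count y ∈ F_19 with y² ≡ rhs.
  x = 0: rhs = 16, matching y values: 4, 15 (2 points).
  x = 1: rhs = 6, matching y values: 5, 14 (2 points).
  x = 2: rhs = 2, matching y values: none (0 points).
  x = 3: rhs = 10, matching y values: none (0 points).
  x = 4: rhs = 17, matching y values: 6, 13 (2 points).
  x = 5: rhs = 10, matching y values: none (0 points).
  x = 6: rhs = 14, matching y values: none (0 points).
  x = 7: rhs = 16, matching y values: 4, 15 (2 points).
  x = 8: rhs = 3, matching y values: none (0 points).
  x = 9: rhs = 0, matching y values: 0 (1 points).
  x = 10: rhs = 13, matching y values: none (0 points).
  x = 11: rhs = 10, matching y values: none (0 points).
  x = 12: rhs = 16, matching y values: 4, 15 (2 points).
  x = 13: rhs = 18, matching y values: none (0 points).
  x = 14: rhs = 3, matching y values: none (0 points).
  x = 15: rhs = 15, matching y values: none (0 points).
  x = 16: rhs = 3, matching y values: none (0 points).
  x = 17: rhs = 11, matching y values: 7, 12 (2 points).
  x = 18: rhs = 7, matching y values: 8, 11 (2 points).
Total affine count: 15.
Full point count |E(F_19)| = 15 + 1 = 16.
Hasse bound: |16 − (19+1)| = |-4| = 4 ≤ 2√19 ≈ 8.7178 ✓.


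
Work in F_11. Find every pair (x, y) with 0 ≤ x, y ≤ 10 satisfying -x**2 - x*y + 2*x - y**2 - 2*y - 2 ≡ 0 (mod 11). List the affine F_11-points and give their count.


Affine F_11-points: {(1, 2), (1, 6), (3, 1), (3, 5), (5, 5), (5, 10), (6, 6), (6, 8), (9, 1), (9, 10), (10, 2), (10, 8)}; count = 12.

For each of the 121 pairs (x, y) ∈ F_11², evaluate f(x, y) mod 11. Record the zeros.
  x = 0: [0↦9, 1↦6, 2↦1, 3↦5, 4↦7, 5↦7, 6↦5, 7↦1, 8↦6, 9↦9, 10↦10]  zeros at y ∈ ∅
  x = 1: [0↦10, 1↦6, 2↦0, 3↦3, 4↦4, 5↦3, 6↦0, 7↦6, 8↦10, 9↦1, 10↦1]  zeros at y ∈ {2, 6}
  x = 2: [0↦9, 1↦4, 2↦8, 3↦10, 4↦10, 5↦8, 6↦4, 7↦9, 8↦1, 9↦2, 10↦1]  zeros at y ∈ ∅
  x = 3: [0↦6, 1↦0, 2↦3, 3↦4, 4↦3, 5↦0, 6↦6, 7↦10, 8↦1, 9↦1, 10↦10]  zeros at y ∈ {1, 5}
  x = 4: [0↦1, 1↦5, 2↦7, 3↦7, 4↦5, 5↦1, 6↦6, 7↦9, 8↦10, 9↦9, 10↦6]  zeros at y ∈ ∅
  x = 5: [0↦5, 1↦8, 2↦9, 3↦8, 4↦5, 5↦0, 6↦4, 7↦6, 8↦6, 9↦4, 10↦0]  zeros at y ∈ {5, 10}
  x = 6: [0↦7, 1↦9, 2↦9, 3↦7, 4↦3, 5↦8, 6↦0, 7↦1, 8↦0, 9↦8, 10↦3]  zeros at y ∈ {6, 8}
  x = 7: [0↦7, 1↦8, 2↦7, 3↦4, 4↦10, 5↦3, 6↦5, 7↦5, 8↦3, 9↦10, 10↦4]  zeros at y ∈ ∅
  x = 8: [0↦5, 1↦5, 2↦3, 3↦10, 4↦4, 5↦7, 6↦8, 7↦7, 8↦4, 9↦10, 10↦3]  zeros at y ∈ ∅
  x = 9: [0↦1, 1↦0, 2↦8, 3↦3, 4↦7, 5↦9, 6↦9, 7↦7, 8↦3, 9↦8, 10↦0]  zeros at y ∈ {1, 10}
  x = 10: [0↦6, 1↦4, 2↦0, 3↦5, 4↦8, 5↦9, 6↦8, 7↦5, 8↦0, 9↦4, 10↦6]  zeros at y ∈ {2, 8}
Collecting zeros: affine points = {(1, 2), (1, 6), (3, 1), (3, 5), (5, 5), (5, 10), (6, 6), (6, 8), (9, 1), (9, 10), (10, 2), (10, 8)}.
Total count |C(F_11)_aff| = 12.


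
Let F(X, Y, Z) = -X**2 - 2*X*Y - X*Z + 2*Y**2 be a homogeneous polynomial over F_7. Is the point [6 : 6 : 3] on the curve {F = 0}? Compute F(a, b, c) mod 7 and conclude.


F(6,6,3) ≡ 2 (mod 7); P is NOT on the curve.

Evaluate F(6, 6, 3) term-by-term (mod 7).
  -X**2 ↦ -1·36·1·1 = -36
  -2*X*Y ↦ -2·6·6·1 = -72
  -X*Z ↦ -1·6·1·3 = -18
  2*Y**2 ↦ 2·1·36·1 = 72
Sum: F(6, 6, 3) = (-36) + (-72) + (-18) + (72) = -54.
Reducing mod 7: -54 ≡ 2 (mod 7).
Since F(a, b, c) ≡ 2 ≠ 0 (mod 7), P does NOT lie on the curve.


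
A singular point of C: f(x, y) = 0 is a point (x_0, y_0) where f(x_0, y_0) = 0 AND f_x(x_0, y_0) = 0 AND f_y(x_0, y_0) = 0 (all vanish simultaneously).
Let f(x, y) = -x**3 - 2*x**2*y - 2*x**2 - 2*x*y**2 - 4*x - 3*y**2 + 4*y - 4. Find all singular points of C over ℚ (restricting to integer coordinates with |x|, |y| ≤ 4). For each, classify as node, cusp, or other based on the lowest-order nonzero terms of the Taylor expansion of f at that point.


Singular points: {(-2, 2)}; classification: cusp.

Compute partial derivatives:
  f_x = -3*x**2 - 4*x*y - 4*x - 2*y**2 - 4.
  f_y = -2*x**2 - 4*x*y - 6*y + 4.
Scan x_0 ∈ {−4, ..., 4}. For each x_0, f_y(x_0, y) is a polynomial in y; find its integer roots y ∈ {−4, ..., 4}, then test f_x and f at those candidates.
  x = -4: f_y(-4, y) = 10*y - 28; no integer root y with |y| ≤ 4.
  x = -3: f_y(-3, y) = 6*y - 14; no integer root y with |y| ≤ 4.
  x = -2: f_y(-2, y) = 2*y - 4; vanishes at y ∈ {2}. (-2, 2): f_x = 0, f = 0 — SINGULAR.
  x = -1: f_y(-1, y) = 2 - 2*y; vanishes at y ∈ {1}. (-1, 1): f_x = -1 ≠ 0.
  x = 0: f_y(0, y) = 4 - 6*y; no integer root y with |y| ≤ 4.
  x = 1: f_y(1, y) = 2 - 10*y; no integer root y with |y| ≤ 4.
  x = 2: f_y(2, y) = -14*y - 4; no integer root y with |y| ≤ 4.
  x = 3: f_y(3, y) = -18*y - 14; no integer root y with |y| ≤ 4.
  x = 4: f_y(4, y) = -22*y - 28; no integer root y with |y| ≤ 4.
Only singular point on the grid: (-2, 2).
Classify: substitute x = -2 + u, y = 2 + v and expand: f = -u**3 - 2*u**2*v - 2*u*v**2 + v**2.
No constant or linear terms (consistent with a singular point). Quadratic part: v**2. Cubic part: -u**3 - 2*u**2*v - 2*u*v**2.
The quadratic part v**2 is a perfect square, so there is a single (double) tangent line v = 0, i.e. y = 2. Restricting the cubic part to that line (v = 0) leaves -u**3 ≠ 0, so f is not divisible by v and the branch is v² ≈ u**3 to lowest order — this is a cusp.
Classification: cusp.


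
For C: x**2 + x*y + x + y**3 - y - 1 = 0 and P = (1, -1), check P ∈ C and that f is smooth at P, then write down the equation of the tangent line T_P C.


Tangent line at P: 2*x + 3*y + 1 = 0.

Step 1: f(1, -1) = 0, so P lies on C.
Step 2: partial derivatives
  f_x(x, y) = 2*x + y + 1, f_y(x, y) = x + 3*y**2 - 1.
  f_x(P) = 2, f_y(P) = 3 (gradient nonzero, so P is smooth).
Step 3: tangent line at P: 2·(x − 1) + 3·(y − -1) = 0.
Expanding: 2*x + 3*y + 1 = 0.


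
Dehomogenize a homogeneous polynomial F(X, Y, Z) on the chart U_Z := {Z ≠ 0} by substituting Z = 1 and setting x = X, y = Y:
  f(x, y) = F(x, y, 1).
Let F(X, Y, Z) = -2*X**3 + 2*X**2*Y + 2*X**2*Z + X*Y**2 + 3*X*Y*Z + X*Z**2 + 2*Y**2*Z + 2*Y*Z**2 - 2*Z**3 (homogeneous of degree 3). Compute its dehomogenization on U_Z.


f(x, y) = -2*x**3 + 2*x**2*y + 2*x**2 + x*y**2 + 3*x*y + x + 2*y**2 + 2*y - 2

On U_Z we set Z = 1. Each monomial c·X^i·Y^j·Z^k in F becomes c·x^i·y^j·1^k = c·x^i·y^j.
Substituting Z = 1: F(X, Y, 1) = -2*x**3 + 2*x**2*y + 2*x**2 + x*y**2 + 3*x*y + x + 2*y**2 + 2*y - 2.
Note: deg(f) ≤ deg(F) = 3; strict inequality happens when F is divisible by Z (lost terms).


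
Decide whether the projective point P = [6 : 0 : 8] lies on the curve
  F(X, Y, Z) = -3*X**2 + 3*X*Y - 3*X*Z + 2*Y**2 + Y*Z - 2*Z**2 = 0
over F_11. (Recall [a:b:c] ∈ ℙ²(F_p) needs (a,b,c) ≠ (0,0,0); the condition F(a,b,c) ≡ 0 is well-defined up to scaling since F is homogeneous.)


F(6,0,8) ≡ 5 (mod 11); P is NOT on the curve.

Evaluate F(6, 0, 8) term-by-term (mod 11).
  -3*X**2 ↦ -3·36·1·1 = -108
  3*X*Y ↦ 3·6·0·1 = 0
  -3*X*Z ↦ -3·6·1·8 = -144
  2*Y**2 ↦ 2·1·0·1 = 0
  Y*Z ↦ 1·1·0·8 = 0
  -2*Z**2 ↦ -2·1·1·64 = -128
Sum: F(6, 0, 8) = (-108) + (0) + (-144) + (0) + (0) + (-128) = -380.
Reducing mod 11: -380 ≡ 5 (mod 11).
Since F(a, b, c) ≡ 5 ≠ 0 (mod 11), P does NOT lie on the curve.


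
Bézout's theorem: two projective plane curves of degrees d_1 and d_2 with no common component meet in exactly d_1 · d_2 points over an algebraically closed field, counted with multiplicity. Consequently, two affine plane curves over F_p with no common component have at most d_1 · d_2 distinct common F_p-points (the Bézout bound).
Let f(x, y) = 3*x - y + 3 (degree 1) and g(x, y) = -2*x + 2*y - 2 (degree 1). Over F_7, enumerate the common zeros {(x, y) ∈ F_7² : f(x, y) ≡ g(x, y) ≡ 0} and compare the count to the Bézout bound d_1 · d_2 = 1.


Common zeros: {(6, 0)}; count = 1; Bézout bound = 1.

deg(f) = 1, deg(g) = 1, so Bézout bound = 1.
Scan x ∈ F_7. For each x, list the y ∈ F_7 with f(x, y) ≡ 0 and those with g(x, y) ≡ 0 (mod 7); the common zeros in that column are the intersection.
  x = 0: f ≡ 0 at y ∈ {3}; g ≡ 0 at y ∈ {1}; common: ∅.
  x = 1: f ≡ 0 at y ∈ {6}; g ≡ 0 at y ∈ {2}; common: ∅.
  x = 2: f ≡ 0 at y ∈ {2}; g ≡ 0 at y ∈ {3}; common: ∅.
  x = 3: f ≡ 0 at y ∈ {5}; g ≡ 0 at y ∈ {4}; common: ∅.
  x = 4: f ≡ 0 at y ∈ {1}; g ≡ 0 at y ∈ {5}; common: ∅.
  x = 5: f ≡ 0 at y ∈ {4}; g ≡ 0 at y ∈ {6}; common: ∅.
  x = 6: f ≡ 0 at y ∈ {0}; g ≡ 0 at y ∈ {0}; common: {0}.
Collecting: common zeros = {(6, 0)}, so the count is 1.
Comparison with the Bézout bound: 1 ≤ 1 = deg(f)·deg(g), as expected for curves with no common component (the bound is attained).


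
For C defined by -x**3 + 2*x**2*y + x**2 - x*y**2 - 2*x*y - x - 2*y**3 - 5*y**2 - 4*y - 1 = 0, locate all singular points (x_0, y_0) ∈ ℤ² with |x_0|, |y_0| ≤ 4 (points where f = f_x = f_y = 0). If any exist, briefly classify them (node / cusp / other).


Singular points: {(0, -1)}; classification: node.

Compute partial derivatives:
  f_x = -3*x**2 + 4*x*y + 2*x - y**2 - 2*y - 1.
  f_y = 2*x**2 - 2*x*y - 2*x - 6*y**2 - 10*y - 4.
Scan x_0 ∈ {−4, ..., 4}. For each x_0, f_y(x_0, y) is a polynomial in y; find its integer roots y ∈ {−4, ..., 4}, then test f_x and f at those candidates.
  x = -4: f_y(-4, y) = -6*y**2 - 2*y + 36; no integer root y with |y| ≤ 4.
  x = -3: f_y(-3, y) = -6*y**2 - 4*y + 20; no integer root y with |y| ≤ 4.
  x = -2: f_y(-2, y) = -6*y**2 - 6*y + 8; no integer root y with |y| ≤ 4.
  x = -1: f_y(-1, y) = -6*y**2 - 8*y; vanishes at y ∈ {0}. (-1, 0): f_x = -6 ≠ 0.
  x = 0: f_y(0, y) = -6*y**2 - 10*y - 4; vanishes at y ∈ {-1}. (0, -1): f_x = 0, f = 0 — SINGULAR.
  x = 1: f_y(1, y) = -6*y**2 - 12*y - 4; no integer root y with |y| ≤ 4.
  x = 2: f_y(2, y) = -6*y**2 - 14*y; vanishes at y ∈ {0}. (2, 0): f_x = -9 ≠ 0.
  x = 3: f_y(3, y) = -6*y**2 - 16*y + 8; no integer root y with |y| ≤ 4.
  x = 4: f_y(4, y) = -6*y**2 - 18*y + 20; no integer root y with |y| ≤ 4.
Only singular point on the grid: (0, -1).
Classify: substitute x = 0 + u, y = -1 + v and expand: f = -u**3 + 2*u**2*v - u**2 - u*v**2 - 2*v**3 + v**2.
No constant or linear terms (consistent with a singular point). Quadratic part: -u**2 + v**2. Cubic part: -u**3 + 2*u**2*v - u*v**2 - 2*v**3.
The quadratic part v**2 - u**2 = (v − u)(v + u) splits into two distinct linear factors, so there are two distinct tangent lines y − -1 = ±(x − 0) — this is a node (ordinary double point).
Classification: node.


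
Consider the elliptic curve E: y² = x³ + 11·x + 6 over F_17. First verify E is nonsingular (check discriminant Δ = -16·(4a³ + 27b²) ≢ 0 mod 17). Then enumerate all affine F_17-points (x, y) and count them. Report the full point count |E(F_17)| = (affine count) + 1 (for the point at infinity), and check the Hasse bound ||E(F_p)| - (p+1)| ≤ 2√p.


Affine points = {(1, 1), (1, 16), (2, 6), (2, 11), (3, 7), (3, 10), (5, 4), (5, 13), (6, 4), (6, 13), (7, 1), (7, 16), (9, 1), (9, 16), (11, 8), (11, 9), (12, 8), (12, 9), (13, 0)}; affine count = 19; |E(F_17)| = 20.

Discriminant check: Δ ∝ 4a³ + 27b² = 4·11³ + 27·6² = 4·1331 + 27·36 ≡ 6 (mod 17). Nonzero ⇒ E is nonsingular.
For each x ∈ F_17, compute rhs = x³ + 11·x + 6 mod 17, then count y ∈ F_17 with y² ≡ rhs.
  x = 0: rhs = 6, matching y values: none (0 points).
  x = 1: rhs = 1, matching y values: 1, 16 (2 points).
  x = 2: rhs = 2, matching y values: 6, 11 (2 points).
  x = 3: rhs = 15, matching y values: 7, 10 (2 points).
  x = 4: rhs = 12, matching y values: none (0 points).
  x = 5: rhs = 16, matching y values: 4, 13 (2 points).
  x = 6: rhs = 16, matching y values: 4, 13 (2 points).
  x = 7: rhs = 1, matching y values: 1, 16 (2 points).
  x = 8: rhs = 11, matching y values: none (0 points).
  x = 9: rhs = 1, matching y values: 1, 16 (2 points).
  x = 10: rhs = 11, matching y values: none (0 points).
  x = 11: rhs = 13, matching y values: 8, 9 (2 points).
  x = 12: rhs = 13, matching y values: 8, 9 (2 points).
  x = 13: rhs = 0, matching y values: 0 (1 points).
  x = 14: rhs = 14, matching y values: none (0 points).
  x = 15: rhs = 10, matching y values: none (0 points).
  x = 16: rhs = 11, matching y values: none (0 points).
Total affine count: 19.
Full point count |E(F_17)| = 19 + 1 = 20.
Hasse bound: |20 − (17+1)| = |2| = 2 ≤ 2√17 ≈ 8.2462 ✓.


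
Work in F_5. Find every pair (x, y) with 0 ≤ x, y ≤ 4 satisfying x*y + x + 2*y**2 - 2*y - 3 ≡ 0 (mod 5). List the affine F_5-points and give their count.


Affine F_5-points: {(3, 0), (3, 2), (4, 1), (4, 3)}; count = 4.

For each of the 25 pairs (x, y) ∈ F_5², evaluate f(x, y) mod 5. Record the zeros.
  x = 0: [0↦2, 1↦2, 2↦1, 3↦4, 4↦1]  zeros at y ∈ ∅
  x = 1: [0↦3, 1↦4, 2↦4, 3↦3, 4↦1]  zeros at y ∈ ∅
  x = 2: [0↦4, 1↦1, 2↦2, 3↦2, 4↦1]  zeros at y ∈ ∅
  x = 3: [0↦0, 1↦3, 2↦0, 3↦1, 4↦1]  zeros at y ∈ {0, 2}
  x = 4: [0↦1, 1↦0, 2↦3, 3↦0, 4↦1]  zeros at y ∈ {1, 3}
Collecting zeros: affine points = {(3, 0), (3, 2), (4, 1), (4, 3)}.
Total count |C(F_5)_aff| = 4.


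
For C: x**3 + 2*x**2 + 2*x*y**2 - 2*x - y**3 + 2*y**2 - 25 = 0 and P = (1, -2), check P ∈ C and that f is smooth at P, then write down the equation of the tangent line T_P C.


Tangent line at P: 13*x - 28*y - 69 = 0.

Step 1: f(1, -2) = 0, so P lies on C.
Step 2: partial derivatives
  f_x(x, y) = 3*x**2 + 4*x + 2*y**2 - 2, f_y(x, y) = 4*x*y - 3*y**2 + 4*y.
  f_x(P) = 13, f_y(P) = -28 (gradient nonzero, so P is smooth).
Step 3: tangent line at P: 13·(x − 1) + -28·(y − -2) = 0.
Expanding: 13*x - 28*y - 69 = 0.


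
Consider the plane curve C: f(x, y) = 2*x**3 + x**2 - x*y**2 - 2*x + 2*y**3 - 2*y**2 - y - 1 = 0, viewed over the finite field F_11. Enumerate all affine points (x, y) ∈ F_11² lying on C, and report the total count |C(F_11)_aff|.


Affine F_11-points: {(1, 0), (2, 6), (3, 5), (3, 9), (4, 3), (5, 0), (6, 4), (8, 2), (10, 0), (10, 1), (10, 5)}; count = 11.

For each of the 121 pairs (x, y) ∈ F_11², evaluate f(x, y) mod 11. Record the zeros.
  x = 0: [0↦10, 1↦9, 2↦5, 3↦10, 4↦3, 5↦7, 6↦1, 7↦8, 8↦7, 9↦10, 10↦7]  zeros at y ∈ ∅
  x = 1: [0↦0, 1↦9, 2↦2, 3↦2, 4↦10, 5↦5, 6↦10, 7↦4, 8↦10, 9↦7, 10↦7]  zeros at y ∈ {0}
  x = 2: [0↦4, 1↦1, 2↦2, 3↦8, 4↦9, 5↦6, 6↦0, 7↦3, 8↦5, 9↦7, 10↦10]  zeros at y ∈ {6}
  x = 3: [0↦1, 1↦8, 2↦6, 3↦7, 4↦1, 5↦0, 6↦5, 7↦6, 8↦4, 9↦0, 10↦6]  zeros at y ∈ {5, 9}
  x = 4: [0↦3, 1↦9, 2↦4, 3↦0, 4↦9, 5↦10, 6↦4, 7↦3, 8↦8, 9↦9, 10↦7]  zeros at y ∈ {3}
  x = 5: [0↦0, 1↦5, 2↦8, 3↦10, 4↦1, 5↦4, 6↦9, 7↦6, 8↦7, 9↦2, 10↦3]  zeros at y ∈ {0}
  x = 6: [0↦4, 1↦8, 2↦8, 3↦5, 4↦0, 5↦5, 6↦10, 7↦5, 8↦2, 9↦2, 10↦6]  zeros at y ∈ {4}
  x = 7: [0↦5, 1↦8, 2↦5, 3↦8, 4↦7, 5↦3, 6↦8, 7↦1, 8↦5, 9↦10, 10↦6]  zeros at y ∈ ∅
  x = 8: [0↦4, 1↦6, 2↦0, 3↦9, 4↦1, 5↦10, 6↦4, 7↦6, 8↦6, 9↦5, 10↦4]  zeros at y ∈ {2}
  x = 9: [0↦2, 1↦3, 2↦5, 3↦9, 4↦5, 5↦5, 6↦10, 7↦10, 8↦6, 9↦10, 10↦1]  zeros at y ∈ ∅
  x = 10: [0↦0, 1↦0, 2↦10, 3↦9, 4↦9, 5↦0, 6↦5, 7↦3, 8↦6, 9↦4, 10↦9]  zeros at y ∈ {0, 1, 5}
Collecting zeros: affine points = {(1, 0), (2, 6), (3, 5), (3, 9), (4, 3), (5, 0), (6, 4), (8, 2), (10, 0), (10, 1), (10, 5)}.
Total count |C(F_11)_aff| = 11.
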